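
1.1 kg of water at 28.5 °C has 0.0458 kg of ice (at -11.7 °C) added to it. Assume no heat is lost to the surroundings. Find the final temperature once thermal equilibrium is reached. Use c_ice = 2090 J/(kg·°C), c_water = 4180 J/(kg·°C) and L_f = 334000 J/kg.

T_f ≈ 23.9 °C

Heat gained plus heat lost sum to zero:
ice -11.7→0 °C: 0.0458×2090×11.7 = 1119.9
  latent heat to melt: 0.0458×334000 = 15297
  warm the meltwater: 191.44 T
  water: 4598(T − 28.5)
4789.4 T = 131043 − 16417 = 114626
T ≈ 23.93 °C (positive, so assuming full melt was valid).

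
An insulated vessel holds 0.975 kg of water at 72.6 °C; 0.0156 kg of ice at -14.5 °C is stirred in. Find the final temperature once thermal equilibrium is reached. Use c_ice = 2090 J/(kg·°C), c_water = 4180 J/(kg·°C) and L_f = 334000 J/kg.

T_f ≈ 70.1 °C

Let T be the final temperature. ΣQ_i = 0:
warm ice to 0 °C: 0.0156·2090·(0 − (-14.5)) = 472.76
  fusion: m_ice L_f = 0.0156·334000 = 5210.4
  meltwater 0→T: 0.0156·4180·T = 65.21 T
  water cools: 0.975·4180·(T − 72.6) = 4075.5(T − 72.6)
4140.7 T = 295881 − 5683.2 = 290198
T ≈ 70.08 °C — above 0 °C, consistent with complete melting.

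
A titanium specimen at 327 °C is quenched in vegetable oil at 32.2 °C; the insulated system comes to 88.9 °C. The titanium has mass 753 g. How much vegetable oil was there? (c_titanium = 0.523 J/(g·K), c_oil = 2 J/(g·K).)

m ≈ 827 g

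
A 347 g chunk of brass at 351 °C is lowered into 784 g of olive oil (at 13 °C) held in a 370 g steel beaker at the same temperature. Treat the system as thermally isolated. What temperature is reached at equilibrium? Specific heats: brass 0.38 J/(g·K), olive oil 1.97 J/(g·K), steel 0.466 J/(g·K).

T_f ≈ 37.1 °C

Energy conservation, ΣQ = 0:
347*0.38*(T − 351) + 784*1.97*(T − 13) + 370*0.466*(T − 13) = 0
131.86(T − 351) + 1544.5(T − 13) + 172.42(T − 13) = 0
1848.8 T = 68603
T ≈ 37.11 °C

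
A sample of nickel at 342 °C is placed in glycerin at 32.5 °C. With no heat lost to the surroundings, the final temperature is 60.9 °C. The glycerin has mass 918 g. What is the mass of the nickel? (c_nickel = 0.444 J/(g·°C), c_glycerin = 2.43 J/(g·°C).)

Taking heat into each body as positive, Σ m c ΔT = 0:
m·0.444·(60.9 − 342) + 918·2.43·(60.9 − 32.5) = 0
-124.81 m = -63353
m = -63353/-124.81 ≈ 507.6 g

m ≈ 508 g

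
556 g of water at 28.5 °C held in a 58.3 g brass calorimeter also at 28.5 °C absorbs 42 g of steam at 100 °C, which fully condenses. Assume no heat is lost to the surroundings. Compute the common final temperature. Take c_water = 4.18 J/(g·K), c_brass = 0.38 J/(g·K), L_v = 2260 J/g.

Conservation of energy gives ΣQ = 0:
condense steam: −42×2260 = −94920; condensate cools 100→T: 42×4.18×(T − 100) = 175.56(T − 100); water warms: 556×4.18×(T − 28.5) = 2324.1(T − 28.5); cup: 22.15(T − 28.5)
2521.8 T = 94920 + 17556 + 66868 = 179344
T ≈ 71.12 °C (< 100 °C, so full condensation is consistent).

T_f ≈ 71.1 °C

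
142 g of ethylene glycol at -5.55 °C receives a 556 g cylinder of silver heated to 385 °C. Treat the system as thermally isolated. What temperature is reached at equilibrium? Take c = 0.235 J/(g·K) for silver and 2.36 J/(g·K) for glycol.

Heat gained plus heat lost sum to zero:
556*0.235*(T − 385) + 142*2.36*(T − (-5.55)) = 0
(130.66 + 335.12) T = 130.66*385 + 335.12*(-5.55)
T = 48444 / 465.78 = 104 °C

T_f ≈ 104.0 °C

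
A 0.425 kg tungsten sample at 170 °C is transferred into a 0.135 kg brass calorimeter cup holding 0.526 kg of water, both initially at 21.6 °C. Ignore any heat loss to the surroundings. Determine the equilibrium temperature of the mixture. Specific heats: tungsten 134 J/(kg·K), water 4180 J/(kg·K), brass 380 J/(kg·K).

T_f ≈ 25.3 °C

Let T be the final temperature. ΣQ_i = 0:
0.425*134*(T − 170) + 0.526*4180*(T − 21.6) + 0.135*380*(T − 21.6) = 0
56.95(T − 170) + 2198.7(T − 21.6) + 51.3(T − 21.6) = 0
2306.9 T = 58281
T = 58281/2306.9 ≈ 25.26 °C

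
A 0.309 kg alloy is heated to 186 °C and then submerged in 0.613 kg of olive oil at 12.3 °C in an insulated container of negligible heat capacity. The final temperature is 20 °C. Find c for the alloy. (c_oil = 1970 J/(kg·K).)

Heat lost by the alloy = heat gained by the oil:
0.309·c·(186 − 20) = 0.613·1970·(20 − 12.3)
51.29 c = 9298.6  ⇒  c ≈ 181.3 J/(kg·K)

c ≈ 181 J/(kg·K)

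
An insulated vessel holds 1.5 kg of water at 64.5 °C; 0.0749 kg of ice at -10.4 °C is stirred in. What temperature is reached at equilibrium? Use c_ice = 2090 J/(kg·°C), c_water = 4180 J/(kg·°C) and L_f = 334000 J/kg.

Sum of m c ΔT and latent-heat terms is zero:
warm ice to 0 °C: 0.0749×2090×(0 − (-10.4)) = 1628; fusion: m_ice L_f = 0.0749×334000 = 25017; meltwater 0→T: 0.0749×4180×T = 313.08 T; water: 6270(T − 64.5)
6583.1 T = 404415 − 26645 = 377770
T ≈ 57.39 °C — above 0 °C, consistent with complete melting.

T_f ≈ 57.4 °C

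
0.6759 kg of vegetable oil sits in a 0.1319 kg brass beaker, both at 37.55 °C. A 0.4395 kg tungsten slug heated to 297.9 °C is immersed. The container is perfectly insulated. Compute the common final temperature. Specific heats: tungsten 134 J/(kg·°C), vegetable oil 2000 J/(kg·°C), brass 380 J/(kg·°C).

T_f ≈ 48.0 °C

Let T be the final temperature. ΣQ_i = 0:
0.4395·134·(T − 297.9) + 0.6759·2000·(T − 37.55) + 0.1319·380·(T − 37.55) = 0
(58.89 + 1351.8 + 50.12) T = 58.89·297.9 + 1351.8·37.55 + 50.12·37.55
T ≈ 48.05 °C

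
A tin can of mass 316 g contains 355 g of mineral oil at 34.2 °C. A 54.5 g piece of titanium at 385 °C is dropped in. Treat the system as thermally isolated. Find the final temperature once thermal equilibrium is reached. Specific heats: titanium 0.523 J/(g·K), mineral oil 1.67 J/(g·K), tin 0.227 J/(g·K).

T_f ≈ 48.6 °C

Energy conservation, ΣQ = 0:
54.5·0.523·(T − 385) + 355·1.67·(T − 34.2) + 316·0.227·(T − 34.2) = 0
28.5(T − 385) + 592.85(T − 34.2) + 71.73(T − 34.2) = 0
693.09 T = 33703
T = 33703/693.09 ≈ 48.63 °C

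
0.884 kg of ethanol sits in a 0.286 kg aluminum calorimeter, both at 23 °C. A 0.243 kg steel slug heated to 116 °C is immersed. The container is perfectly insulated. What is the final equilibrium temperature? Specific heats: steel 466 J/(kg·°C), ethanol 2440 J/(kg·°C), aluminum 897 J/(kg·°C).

Setting the total heat transfer to zero:
0.243×466×(T − 116) + 0.884×2440×(T − 23) + 0.286×897×(T − 23) = 0
2526.7 T = 68646
T = 68646 / 2526.7 = 27.2 °C

T_f ≈ 27.2 °C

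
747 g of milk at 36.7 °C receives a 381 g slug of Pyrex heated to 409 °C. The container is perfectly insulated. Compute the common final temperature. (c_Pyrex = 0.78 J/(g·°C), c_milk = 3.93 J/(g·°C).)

Setting the total heat transfer to zero:
381×0.78×(T − 409) + 747×3.93×(T − 36.7) = 0
297.18(T − 409) + 2935.7(T − 36.7) = 0
3232.9 T = 229287
T = 229287/3232.9 ≈ 70.92 °C

T_f ≈ 70.9 °C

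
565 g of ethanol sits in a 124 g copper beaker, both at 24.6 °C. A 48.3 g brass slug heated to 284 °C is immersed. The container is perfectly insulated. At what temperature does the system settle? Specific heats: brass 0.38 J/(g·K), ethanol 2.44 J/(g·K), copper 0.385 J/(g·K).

T_f ≈ 27.9 °C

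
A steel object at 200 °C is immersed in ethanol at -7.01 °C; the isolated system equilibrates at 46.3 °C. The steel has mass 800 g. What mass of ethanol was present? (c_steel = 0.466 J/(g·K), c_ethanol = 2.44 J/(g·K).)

Heat lost by the steel = heat gained by the ethanol:
800·0.466·(200 − 46.3) = m·2.44·(46.3 − (-7.01))
130.08 m = 57299  ⇒  m ≈ 440.5 g

m ≈ 441 g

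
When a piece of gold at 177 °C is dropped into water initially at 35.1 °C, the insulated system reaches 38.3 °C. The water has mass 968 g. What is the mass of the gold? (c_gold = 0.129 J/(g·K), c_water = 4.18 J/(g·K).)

m ≈ 724 g

Heat lost by the gold = heat gained by the water:
m·0.129·(177 − 38.3) = 968·4.18·(38.3 − 35.1)
17.89 m = 12948  ⇒  m ≈ 723.7 g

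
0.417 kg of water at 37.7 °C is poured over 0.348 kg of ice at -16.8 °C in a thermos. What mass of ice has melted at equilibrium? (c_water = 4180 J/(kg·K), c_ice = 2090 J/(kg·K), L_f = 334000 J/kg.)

m_melted ≈ 0.16 kg

Heat available from the water dropping to 0 °C: 0.417×4180×37.7 = 65713 J.
Warming the ice to 0 °C takes 0.348×2090×16.8 = 12219 J, leaving 53494 J for melting.
Fully melting the ice requires m_ice L_f = 0.348×334000 = 116232 J.
53494 J < 116232 J, so only part of the ice melts and the system sits at 0 °C.
m_melted×334000 = 53494  ⇒  m_melted ≈ 0.1602 kg.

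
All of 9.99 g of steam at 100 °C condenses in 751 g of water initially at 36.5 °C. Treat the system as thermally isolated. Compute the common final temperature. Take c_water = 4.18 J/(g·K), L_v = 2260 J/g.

T_f ≈ 44.4 °C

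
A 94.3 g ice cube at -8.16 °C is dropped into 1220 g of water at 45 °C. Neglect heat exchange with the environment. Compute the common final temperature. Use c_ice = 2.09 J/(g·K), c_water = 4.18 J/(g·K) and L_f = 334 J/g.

T_f ≈ 35.7 °C

Net heat exchanged in the isolated system is zero:
ice -8.16→0 °C: 94.3×2.09×8.16 = 1608.2
  melt ice: 94.3×334 = 31496
  warm the meltwater: 394.17 T
  water cools: 1220×4.18×(T − 45) = 5099.6(T − 45)
5493.8 T = 229482 − 33104 = 196378
T ≈ 35.75 °C (positive, so assuming full melt was valid).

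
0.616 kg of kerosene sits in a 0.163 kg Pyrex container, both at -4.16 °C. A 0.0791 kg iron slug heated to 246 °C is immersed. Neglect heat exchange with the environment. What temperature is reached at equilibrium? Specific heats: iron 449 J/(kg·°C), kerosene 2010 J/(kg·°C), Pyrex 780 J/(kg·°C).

T_f ≈ 2.2 °C

Heat gained plus heat lost sum to zero:
0.0791*449*(T − 246) + 0.616*2010*(T − (-4.16)) + 0.163*780*(T − (-4.16)) = 0
35.52(T − 246) + 1238.2(T − (-4.16)) + 127.14(T − (-4.16)) = 0
1400.8 T = 3057.3
T = 3057.3 / 1400.8 = 2.18 °C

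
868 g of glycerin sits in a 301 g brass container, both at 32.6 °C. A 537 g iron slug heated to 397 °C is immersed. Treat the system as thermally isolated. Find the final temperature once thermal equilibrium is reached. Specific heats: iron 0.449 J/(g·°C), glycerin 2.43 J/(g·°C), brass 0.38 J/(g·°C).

T_f is the heat-capacity-weighted average of the initial temperatures:
T_f = (241.11×397 + 2109.2×32.6 + 114.38×32.6) / (241.11 + 2109.2 + 114.38)
    = 168212 / 2464.7 ≈ 68.25 °C

T_f ≈ 68.2 °C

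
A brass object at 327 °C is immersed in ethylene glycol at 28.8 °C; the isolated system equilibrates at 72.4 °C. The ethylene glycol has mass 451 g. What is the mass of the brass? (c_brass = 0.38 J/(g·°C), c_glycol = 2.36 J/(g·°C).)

Heat lost by the brass = heat gained by the glycol:
m·0.38·(327 − 72.4) = 451·2.36·(72.4 − 28.8)
96.75 m = 46406  ⇒  m ≈ 479.7 g

m ≈ 480 g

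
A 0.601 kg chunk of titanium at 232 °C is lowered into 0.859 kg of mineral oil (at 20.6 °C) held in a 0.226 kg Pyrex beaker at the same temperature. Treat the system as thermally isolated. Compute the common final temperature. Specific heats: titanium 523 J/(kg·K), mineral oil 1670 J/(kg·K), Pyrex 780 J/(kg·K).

Let T be the final temperature. ΣQ_i = 0:
0.601×523×(T − 232) + 0.859×1670×(T − 20.6) + 0.226×780×(T − 20.6) = 0
1925.1 T = 106106
T ≈ 55.12 °C

T_f ≈ 55.1 °C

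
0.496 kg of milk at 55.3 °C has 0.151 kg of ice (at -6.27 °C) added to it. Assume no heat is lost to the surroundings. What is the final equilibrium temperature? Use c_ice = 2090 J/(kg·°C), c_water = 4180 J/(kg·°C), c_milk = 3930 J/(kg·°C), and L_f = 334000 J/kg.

Energy balance with sensible and latent terms:
warm ice to 0 °C: 0.151·2090·(0 − (-6.27)) = 1978.7
  latent heat to melt: 0.151·334000 = 50434
  warm the meltwater: 631.18 T
  milk: 1949.3(T − 55.3)
2580.5 T = 107795 − 52413 = 55382
T ≈ 21.46 °C — above 0 °C, consistent with complete melting.

T_f ≈ 21.5 °C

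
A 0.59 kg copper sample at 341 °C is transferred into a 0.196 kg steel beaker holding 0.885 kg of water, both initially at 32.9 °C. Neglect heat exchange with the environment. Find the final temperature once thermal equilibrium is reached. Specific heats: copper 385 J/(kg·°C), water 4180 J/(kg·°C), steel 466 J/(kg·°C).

Let T be the final temperature. ΣQ_i = 0:
0.59×385×(T − 341) + 0.885×4180×(T − 32.9) + 0.196×466×(T − 32.9) = 0
227.15(T − 341) + 3699.3(T − 32.9) + 91.34(T − 32.9) = 0
4017.8 T = 202170
T = 202170/4017.8 ≈ 50.32 °C

T_f ≈ 50.3 °C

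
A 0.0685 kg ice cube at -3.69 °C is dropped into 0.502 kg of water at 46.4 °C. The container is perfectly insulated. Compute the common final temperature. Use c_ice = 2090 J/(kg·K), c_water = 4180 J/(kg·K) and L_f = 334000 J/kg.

Sum of m c ΔT and latent-heat terms is zero:
warm ice to 0 °C: 0.0685·2090·(0 − (-3.69)) = 528.28
  latent heat to melt: 0.0685·334000 = 22879
  warm the meltwater: 286.33 T
  water cools: 0.502·4180·(T − 46.4) = 2098.4(T − 46.4)
2384.7 T = 97364 − 23407 = 73957
T ≈ 31.01 °C (positive, so assuming full melt was valid).

T_f ≈ 31.0 °C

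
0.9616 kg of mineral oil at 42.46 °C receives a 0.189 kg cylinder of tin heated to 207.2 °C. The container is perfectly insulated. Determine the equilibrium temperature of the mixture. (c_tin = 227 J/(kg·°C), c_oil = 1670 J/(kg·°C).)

Setting the total heat transfer to zero:
0.189·227·(T − 207.2) + 0.9616·1670·(T − 42.46) = 0
42.9(T − 207.2) + 1605.9(T − 42.46) = 0
1648.8 T = 77075
T = 77075 / 1648.8 = 46.7 °C

T_f ≈ 46.7 °C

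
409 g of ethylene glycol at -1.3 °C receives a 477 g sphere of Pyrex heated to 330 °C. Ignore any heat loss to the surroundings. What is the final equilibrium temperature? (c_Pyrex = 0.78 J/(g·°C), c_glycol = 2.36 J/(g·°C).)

Energy conservation, ΣQ = 0:
477×0.78×(T − 330) + 409×2.36×(T − (-1.3)) = 0
372.06(T − 330) + 965.24(T − (-1.3)) = 0
(372.06 + 965.24) T = 372.06×330 + 965.24×(-1.3)
T = 121525/1337.3 ≈ 90.87 °C

T_f ≈ 90.9 °C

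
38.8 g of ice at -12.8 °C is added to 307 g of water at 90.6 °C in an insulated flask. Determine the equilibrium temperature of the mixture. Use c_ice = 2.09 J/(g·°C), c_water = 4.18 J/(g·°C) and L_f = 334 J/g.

Net heat exchanged in the isolated system is zero:
warm ice to 0 °C: 38.8×2.09×(0 − (-12.8)) = 1038
  melt ice: 38.8×334 = 12959
  meltwater 0→T: 38.8×4.18×T = 162.18 T
  water cools: 307×4.18×(T − 90.6) = 1283.3(T − 90.6)
1445.4 T = 116263 − 13997 = 102266
T ≈ 70.75 °C. Since T > 0 °C, the all-ice-melts assumption holds.

T_f ≈ 70.8 °C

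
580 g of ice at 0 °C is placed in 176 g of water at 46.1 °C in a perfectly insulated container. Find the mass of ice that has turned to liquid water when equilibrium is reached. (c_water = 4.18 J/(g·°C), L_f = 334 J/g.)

m_melted ≈ 102 g

Heat available from the water dropping to 0 °C: 176·4.18·46.1 = 33915 J.
To melt every bit of ice: 580·334 = 193720 J.
That's not enough to melt it all — equilibrium is at 0 °C with ice remaining.
m_melted·334 = 33915  ⇒  m_melted ≈ 101.5 g.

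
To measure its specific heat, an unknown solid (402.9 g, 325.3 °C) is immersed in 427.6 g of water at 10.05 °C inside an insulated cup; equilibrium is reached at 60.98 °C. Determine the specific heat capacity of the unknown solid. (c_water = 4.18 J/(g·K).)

Heat lost by the unknown solid = heat gained by the water:
402.9×c×(325.3 − 60.98) = 427.6×4.18×(60.98 − 10.05)
106495 c = 91031  ⇒  c ≈ 0.8548 J/(g·K)

c ≈ 0.855 J/(g·K)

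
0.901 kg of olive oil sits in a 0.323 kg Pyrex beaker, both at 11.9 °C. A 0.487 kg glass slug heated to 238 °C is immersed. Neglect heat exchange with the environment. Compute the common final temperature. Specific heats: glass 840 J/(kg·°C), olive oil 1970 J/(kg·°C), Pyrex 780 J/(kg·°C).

T_f = Σ m_i c_i T_i / Σ m_i c_i:
T_f = (409.08·238 + 1775·11.9 + 251.94·11.9) / (409.08 + 1775 + 251.94)
    = 121481 / 2436 ≈ 49.87 °C

T_f ≈ 49.9 °C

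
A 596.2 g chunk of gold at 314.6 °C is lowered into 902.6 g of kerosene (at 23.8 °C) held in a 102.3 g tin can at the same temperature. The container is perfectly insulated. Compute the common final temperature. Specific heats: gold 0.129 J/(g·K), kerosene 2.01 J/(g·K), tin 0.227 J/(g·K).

T_f ≈ 35.5 °C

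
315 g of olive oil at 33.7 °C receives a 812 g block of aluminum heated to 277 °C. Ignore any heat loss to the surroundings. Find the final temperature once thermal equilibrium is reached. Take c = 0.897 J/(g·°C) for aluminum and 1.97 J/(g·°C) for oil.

T_f ≈ 165.1 °C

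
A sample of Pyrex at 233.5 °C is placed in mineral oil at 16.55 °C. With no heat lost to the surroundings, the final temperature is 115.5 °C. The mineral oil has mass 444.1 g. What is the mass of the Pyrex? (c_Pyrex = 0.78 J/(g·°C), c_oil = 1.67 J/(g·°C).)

|Q_Pyrex| = |Q_oil|:
m×0.78×(233.5 − 115.5) = 444.1×1.67×(115.5 − 16.55)
92.04 m = 73386  ⇒  m ≈ 797.3 g

m ≈ 797 g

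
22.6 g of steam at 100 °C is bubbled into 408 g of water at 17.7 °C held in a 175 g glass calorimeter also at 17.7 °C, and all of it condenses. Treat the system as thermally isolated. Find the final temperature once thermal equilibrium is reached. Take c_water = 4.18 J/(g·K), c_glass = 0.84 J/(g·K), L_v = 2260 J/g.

Sum of m c ΔT and latent-heat terms is zero:
steam→water at 100 °C releases m L_v = 22.6·2260 = 51076
  condensed water 100 °C→T: 94.47(T − 100)
  water warms: 408·4.18·(T − 17.7) = 1705.4(T − 17.7)
  glass cup: 175·0.84·(T − 17.7) = 147(T − 17.7)
1946.9 T = 51076 + 9446.8 + 32788 = 93311
T ≈ 47.93 °C — below 100 °C, confirming all the steam condensed.

T_f ≈ 47.9 °C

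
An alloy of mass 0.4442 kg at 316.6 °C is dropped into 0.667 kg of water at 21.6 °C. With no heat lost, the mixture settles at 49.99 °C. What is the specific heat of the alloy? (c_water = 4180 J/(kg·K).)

c ≈ 668 J/(kg·K)

Let T be the final temperature. ΣQ_i = 0:
0.4442·c·(49.99 − 316.6) + 0.667·4180·(49.99 − 21.6) = 0
-118.43 c = -79153
c = -79153/-118.43 ≈ 668.4 J/(kg·K)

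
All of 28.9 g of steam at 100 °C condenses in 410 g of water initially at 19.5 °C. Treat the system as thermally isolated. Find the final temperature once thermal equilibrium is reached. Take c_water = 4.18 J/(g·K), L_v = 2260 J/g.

Net heat exchanged in the isolated system is zero:
steam→water at 100 °C releases m L_v = 28.9·2260 = 65314
  condensate cools 100→T: 28.9·4.18·(T − 100) = 120.8(T − 100)
  original water: 1713.8(T − 19.5)
1834.6 T = 65314 + 12080 + 33419 = 110813
T ≈ 60.40 °C — below 100 °C, confirming all the steam condensed.

T_f ≈ 60.4 °C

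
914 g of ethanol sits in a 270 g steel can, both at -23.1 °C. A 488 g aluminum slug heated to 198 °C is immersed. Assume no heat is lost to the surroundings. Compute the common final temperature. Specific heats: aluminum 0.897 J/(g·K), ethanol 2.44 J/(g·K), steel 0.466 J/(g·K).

T_f ≈ 11.5 °C

Energy conservation, ΣQ = 0:
488*0.897*(T − 198) + 914*2.44*(T − (-23.1)) + 270*0.466*(T − (-23.1)) = 0
437.74(T − 198) + 2230.2(T − (-23.1)) + 125.82(T − (-23.1)) = 0
(437.74 + 2230.2 + 125.82) T = 437.74*198 + 2230.2*(-23.1) + 125.82*(-23.1)
T ≈ 11.54 °C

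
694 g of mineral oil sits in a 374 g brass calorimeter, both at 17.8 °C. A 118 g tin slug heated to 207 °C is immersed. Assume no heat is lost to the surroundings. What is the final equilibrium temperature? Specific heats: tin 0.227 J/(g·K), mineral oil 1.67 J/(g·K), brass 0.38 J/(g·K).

T_f ≈ 21.6 °C

T_f = Σ m_i c_i T_i / Σ m_i c_i:
T_f = (26.79×207 + 1159×17.8 + 142.12×17.8) / (26.79 + 1159 + 142.12)
    = 28704 / 1327.9 ≈ 21.62 °C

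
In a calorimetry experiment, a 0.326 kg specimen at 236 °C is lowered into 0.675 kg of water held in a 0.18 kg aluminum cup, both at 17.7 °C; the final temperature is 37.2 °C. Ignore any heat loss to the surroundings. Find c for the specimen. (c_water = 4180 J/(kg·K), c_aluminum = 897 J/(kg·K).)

c ≈ 898 J/(kg·K)

Energy conservation, ΣQ = 0:
0.326×c×(37.2 − 236) + 0.675×4180×(37.2 − 17.7) + 0.18×897×(37.2 − 17.7) = 0
-64.81 c = -58168
c = -58168/-64.81 ≈ 897.5 J/(kg·K)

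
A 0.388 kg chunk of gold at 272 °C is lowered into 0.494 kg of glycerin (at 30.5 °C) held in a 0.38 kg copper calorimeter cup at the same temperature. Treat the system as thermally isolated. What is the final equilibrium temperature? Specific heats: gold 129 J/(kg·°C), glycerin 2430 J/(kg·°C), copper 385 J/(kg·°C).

Conservation of energy gives ΣQ = 0:
0.388×129×(T − 272) + 0.494×2430×(T − 30.5) + 0.38×385×(T − 30.5) = 0
50.05(T − 272) + 1200.4(T − 30.5) + 146.3(T − 30.5) = 0
1396.8 T = 54689
T = 54689/1396.8 ≈ 39.15 °C

T_f ≈ 39.2 °C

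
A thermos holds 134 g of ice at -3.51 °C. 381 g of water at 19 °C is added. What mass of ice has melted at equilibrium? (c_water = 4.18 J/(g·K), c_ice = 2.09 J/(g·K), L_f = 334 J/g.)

m_melted ≈ 87.7 g

Heat available from the water dropping to 0 °C: 381×4.18×19 = 30259 J.
Of that, 134×2.09×3.51 = 983.01 J goes to bring the ice to 0 °C, leaving 29276 J.
To melt every bit of ice: 134×334 = 44756 J.
29276 J < 44756 J, so only part of the ice melts and the system sits at 0 °C.
m_melt = 29276 / L_f = 87.65 g.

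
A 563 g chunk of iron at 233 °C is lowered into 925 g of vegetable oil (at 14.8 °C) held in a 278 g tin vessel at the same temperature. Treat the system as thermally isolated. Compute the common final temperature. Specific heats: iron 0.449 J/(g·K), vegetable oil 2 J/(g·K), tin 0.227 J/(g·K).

Conservation of energy gives ΣQ = 0:
563·0.449·(T − 233) + 925·2·(T − 14.8) + 278·0.227·(T − 14.8) = 0
2165.9 T = 87213
T = 87213 / 2165.9 = 40.3 °C

T_f ≈ 40.3 °C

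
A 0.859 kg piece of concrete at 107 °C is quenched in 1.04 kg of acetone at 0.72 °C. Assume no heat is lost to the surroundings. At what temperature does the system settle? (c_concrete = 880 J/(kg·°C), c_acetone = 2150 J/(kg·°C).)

Taking heat into each body as positive, Σ m c ΔT = 0:
0.859×880×(T − 107) + 1.04×2150×(T − 0.72) = 0
755.92(T − 107) + 2236(T − 0.72) = 0
2991.9 T = 82493
T = 82493/2991.9 ≈ 27.57 °C

T_f ≈ 27.6 °C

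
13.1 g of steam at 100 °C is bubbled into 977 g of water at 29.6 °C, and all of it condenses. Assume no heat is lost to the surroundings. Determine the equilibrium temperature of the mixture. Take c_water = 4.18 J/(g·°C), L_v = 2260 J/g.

T_f ≈ 37.7 °C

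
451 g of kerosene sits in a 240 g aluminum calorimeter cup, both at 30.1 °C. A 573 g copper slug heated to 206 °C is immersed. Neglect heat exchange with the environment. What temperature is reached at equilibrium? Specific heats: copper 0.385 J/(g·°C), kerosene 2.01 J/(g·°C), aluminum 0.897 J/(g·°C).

T_f ≈ 59.0 °C

With ΣQ=0 the equilibrium temperature is the m·c-weighted mean:
T_f = (220.61·206 + 906.51·30.1 + 215.28·30.1) / (220.61 + 906.51 + 215.28)
    = 79211 / 1342.4 ≈ 59.01 °C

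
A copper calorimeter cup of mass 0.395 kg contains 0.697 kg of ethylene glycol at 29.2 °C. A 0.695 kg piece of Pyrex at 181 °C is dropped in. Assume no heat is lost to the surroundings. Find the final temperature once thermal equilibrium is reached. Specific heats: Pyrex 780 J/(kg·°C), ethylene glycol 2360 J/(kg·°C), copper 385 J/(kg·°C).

T_f ≈ 64.4 °C

T_f = Σ m_i c_i T_i / Σ m_i c_i:
T_f = (542.1·181 + 1644.9·29.2 + 152.08·29.2) / (542.1 + 1644.9 + 152.08)
    = 150592 / 2339.1 ≈ 64.38 °C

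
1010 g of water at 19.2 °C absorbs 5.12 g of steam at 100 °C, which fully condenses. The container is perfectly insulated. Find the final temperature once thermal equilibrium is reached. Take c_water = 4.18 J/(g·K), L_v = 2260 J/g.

T_f ≈ 22.3 °C

Setting the total heat transfer to zero:
latent heat released on condensation: 5.12×2260 = 11571
  condensate cools 100→T: 5.12×4.18×(T − 100) = 21.4(T − 100)
  original water: 4221.8(T − 19.2)
4243.2 T = 11571 + 2140.2 + 81059 = 94770
T ≈ 22.33 °C, under the boiling point, so the assumption holds.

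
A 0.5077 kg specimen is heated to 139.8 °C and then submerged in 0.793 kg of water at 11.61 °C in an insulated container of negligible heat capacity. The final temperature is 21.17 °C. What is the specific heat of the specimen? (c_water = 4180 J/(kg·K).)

Conservation of energy gives ΣQ = 0:
0.5077×c×(21.17 − 139.8) + 0.793×4180×(21.17 − 11.61) = 0
-60.23 c = -31689
c = -31689/-60.23 ≈ 526.1 J/(kg·K)

c ≈ 526 J/(kg·K)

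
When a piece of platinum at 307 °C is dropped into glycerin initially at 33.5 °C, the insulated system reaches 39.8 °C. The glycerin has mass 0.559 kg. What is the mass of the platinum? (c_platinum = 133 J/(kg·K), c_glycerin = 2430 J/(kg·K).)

m ≈ 0.241 kg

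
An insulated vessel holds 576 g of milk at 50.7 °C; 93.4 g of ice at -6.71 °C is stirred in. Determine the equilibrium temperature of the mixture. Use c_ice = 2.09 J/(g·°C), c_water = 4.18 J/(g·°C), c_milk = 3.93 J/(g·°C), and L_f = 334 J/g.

Conservation of energy gives ΣQ = 0:
ice -6.71→0 °C: 93.4×2.09×6.71 = 1309.8; fusion: m_ice L_f = 93.4×334 = 31196; meltwater 0→T: 93.4×4.18×T = 390.41 T; milk cools: 576×3.93×(T − 50.7) = 2263.7(T − 50.7)
2654.1 T = 114769 − 32505 = 82263
T ≈ 30.99 °C — above 0 °C, consistent with complete melting.

T_f ≈ 31.0 °C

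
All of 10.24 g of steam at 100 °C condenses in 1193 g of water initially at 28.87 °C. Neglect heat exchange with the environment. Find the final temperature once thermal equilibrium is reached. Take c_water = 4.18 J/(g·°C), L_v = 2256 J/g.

T_f ≈ 34.1 °C

Energy balance with sensible and latent terms:
latent heat released on condensation: 10.24·2256 = 23101
  condensate cools 100→T: 10.24·4.18·(T − 100) = 42.8(T − 100)
  original water: 4986.7(T − 28.87)
5029.5 T = 23101 + 4280.3 + 143967 = 171349
T ≈ 34.07 °C — below 100 °C, confirming all the steam condensed.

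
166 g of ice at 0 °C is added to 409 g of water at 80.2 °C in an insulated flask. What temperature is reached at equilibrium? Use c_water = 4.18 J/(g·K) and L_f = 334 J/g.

Conservation of energy gives ΣQ = 0:
fusion: m_ice L_f = 166×334 = 55444; warm the meltwater: 693.88 T; water cools: 409×4.18×(T − 80.2) = 1709.6(T − 80.2)
2403.5 T = 137112 − 55444 = 81668
T ≈ 33.98 °C (positive, so assuming full melt was valid).

T_f ≈ 34.0 °C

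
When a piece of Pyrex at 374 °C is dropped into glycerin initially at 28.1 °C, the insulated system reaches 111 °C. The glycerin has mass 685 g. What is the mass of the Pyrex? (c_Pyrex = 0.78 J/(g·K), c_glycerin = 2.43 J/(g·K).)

|Q_Pyrex| = |Q_glycerin|:
m·0.78·(374 − 111) = 685·2.43·(111 − 28.1)
205.14 m = 137991  ⇒  m ≈ 672.7 g

m ≈ 673 g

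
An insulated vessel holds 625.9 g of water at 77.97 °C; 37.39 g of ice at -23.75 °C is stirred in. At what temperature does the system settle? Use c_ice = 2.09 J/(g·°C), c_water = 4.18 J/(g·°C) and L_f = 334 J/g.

Energy conservation, ΣQ = 0:
warm ice to 0 °C: 37.39·2.09·(0 − (-23.75)) = 1855.9; fusion: m_ice L_f = 37.39·334 = 12488; warm the meltwater: 156.29 T; water: 2616.3(T − 77.97)
2772.6 T = 203990 − 14344 = 189646
T ≈ 68.40 °C — above 0 °C, consistent with complete melting.

T_f ≈ 68.4 °C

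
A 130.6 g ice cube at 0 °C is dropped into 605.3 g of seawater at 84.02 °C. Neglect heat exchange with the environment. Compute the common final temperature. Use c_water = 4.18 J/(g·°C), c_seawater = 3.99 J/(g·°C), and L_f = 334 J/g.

T_f ≈ 53.8 °C

Heat gained plus heat lost sum to zero:
melt ice: 130.6·334 = 43620; meltwater 0→T: 130.6·4.18·T = 545.91 T; seawater: 2415.1(T − 84.02)
2961.1 T = 202921 − 43620 = 159300
T ≈ 53.80 °C. Since T > 0 °C, the all-ice-melts assumption holds.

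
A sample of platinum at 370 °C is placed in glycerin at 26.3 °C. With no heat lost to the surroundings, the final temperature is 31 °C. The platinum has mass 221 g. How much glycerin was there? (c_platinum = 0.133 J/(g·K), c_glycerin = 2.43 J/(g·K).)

m ≈ 872 g

Let T be the final temperature. ΣQ_i = 0:
221·0.133·(31 − 370) + m·2.43·(31 − 26.3) = 0
11.42 m = 9964.2
m = 9964.2/11.42 ≈ 872.4 g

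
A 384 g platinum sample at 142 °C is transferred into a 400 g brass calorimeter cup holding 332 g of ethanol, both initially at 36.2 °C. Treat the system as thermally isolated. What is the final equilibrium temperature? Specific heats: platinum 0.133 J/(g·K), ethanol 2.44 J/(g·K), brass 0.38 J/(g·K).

T_f ≈ 41.5 °C

Energy conservation, ΣQ = 0:
384·0.133·(T − 142) + 332·2.44·(T − 36.2) + 400·0.38·(T − 36.2) = 0
(51.07 + 810.08 + 152) T = 51.07·142 + 810.08·36.2 + 152·36.2
T = 42080 / 1013.2 = 41.5 °C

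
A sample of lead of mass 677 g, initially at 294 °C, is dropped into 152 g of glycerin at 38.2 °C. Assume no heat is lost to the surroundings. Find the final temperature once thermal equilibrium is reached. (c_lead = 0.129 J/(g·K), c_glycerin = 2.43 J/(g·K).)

T_f ≈ 87.1 °C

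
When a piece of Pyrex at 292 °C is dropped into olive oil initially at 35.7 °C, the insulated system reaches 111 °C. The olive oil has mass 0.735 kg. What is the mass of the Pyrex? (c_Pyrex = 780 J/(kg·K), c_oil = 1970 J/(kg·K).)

|Q_Pyrex| = |Q_oil|:
m·780·(292 − 111) = 0.735·1970·(111 − 35.7)
141180 m = 109031  ⇒  m ≈ 0.7723 kg

m ≈ 0.772 kg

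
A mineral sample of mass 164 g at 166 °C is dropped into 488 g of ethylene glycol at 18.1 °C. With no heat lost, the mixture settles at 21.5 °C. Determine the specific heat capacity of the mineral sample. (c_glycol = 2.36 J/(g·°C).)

Net heat exchanged in the isolated system is zero:
164×c×(21.5 − 166) + 488×2.36×(21.5 − 18.1) = 0
-23698 c = -3915.7
c = -3915.7/-23698 ≈ 0.1652 J/(g·°C)

c ≈ 0.165 J/(g·°C)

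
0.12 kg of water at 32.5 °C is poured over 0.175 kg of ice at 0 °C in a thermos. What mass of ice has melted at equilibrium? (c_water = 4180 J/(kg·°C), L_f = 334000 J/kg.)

m_melted ≈ 0.0488 kg

Heat available from the water dropping to 0 °C: 0.12×4180×32.5 = 16302 J.
Fully melting the ice requires m_ice L_f = 0.175×334000 = 58450 J.
Since 16302 < 58450 J, not all the ice melts; equilibrium is at 0 °C.
Mass melted = 16302/334000 ≈ 0.04881 kg.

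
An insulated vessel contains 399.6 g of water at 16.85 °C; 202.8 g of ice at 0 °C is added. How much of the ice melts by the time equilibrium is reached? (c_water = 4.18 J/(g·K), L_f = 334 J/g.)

Heat available from the water dropping to 0 °C: 399.6·4.18·16.85 = 28145 J.
To melt every bit of ice: 202.8·334 = 67735 J.
28145 J < 67735 J, so only part of the ice melts and the system sits at 0 °C.
m_melted·334 = 28145  ⇒  m_melted ≈ 84.27 g.

m_melted ≈ 84.3 g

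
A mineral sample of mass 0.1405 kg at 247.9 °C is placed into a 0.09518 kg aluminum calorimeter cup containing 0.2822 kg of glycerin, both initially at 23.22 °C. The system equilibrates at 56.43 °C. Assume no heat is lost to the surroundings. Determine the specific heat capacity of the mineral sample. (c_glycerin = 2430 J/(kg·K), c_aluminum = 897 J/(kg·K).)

Setting the total heat transfer to zero:
0.1405×c×(56.43 − 247.9) + 0.2822×2430×(56.43 − 23.22) + 0.09518×897×(56.43 − 23.22) = 0
-26.9 c = -25609
c = -25609/-26.9 ≈ 952 J/(kg·K)

c ≈ 952 J/(kg·K)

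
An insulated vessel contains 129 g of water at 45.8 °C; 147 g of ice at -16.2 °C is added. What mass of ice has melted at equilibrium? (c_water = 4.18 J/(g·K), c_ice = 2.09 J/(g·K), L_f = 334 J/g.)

m_melted ≈ 59 g

Heat available from the water dropping to 0 °C: 129·4.18·45.8 = 24696 J.
Of that, 147·2.09·16.2 = 4977.1 J goes to bring the ice to 0 °C, leaving 19719 J.
Melting all 147 g of ice would need 147·334 = 49098 J.
Since 19719 < 49098 J, not all the ice melts; equilibrium is at 0 °C.
m_melted·334 = 19719  ⇒  m_melted ≈ 59.04 g.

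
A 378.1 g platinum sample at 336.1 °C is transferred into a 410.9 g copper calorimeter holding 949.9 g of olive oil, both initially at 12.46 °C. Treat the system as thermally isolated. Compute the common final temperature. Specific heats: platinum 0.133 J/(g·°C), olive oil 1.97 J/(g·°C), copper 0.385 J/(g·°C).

T_f ≈ 20.3 °C

T_f is the heat-capacity-weighted average of the initial temperatures:
T_f = (50.29×336.1 + 1871.3×12.46 + 158.2×12.46) / (50.29 + 1871.3 + 158.2)
    = 42189 / 2079.8 ≈ 20.29 °C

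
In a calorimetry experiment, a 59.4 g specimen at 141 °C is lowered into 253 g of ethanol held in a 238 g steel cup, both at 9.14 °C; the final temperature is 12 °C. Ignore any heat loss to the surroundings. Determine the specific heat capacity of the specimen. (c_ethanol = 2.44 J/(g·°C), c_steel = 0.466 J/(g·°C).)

c ≈ 0.272 J/(g·°C)

Energy conservation, ΣQ = 0:
59.4×c×(12 − 141) + 253×2.44×(12 − 9.14) + 238×0.466×(12 − 9.14) = 0
-7662.6 c = -2082.7
c = -2082.7/-7662.6 ≈ 0.2718 J/(g·°C)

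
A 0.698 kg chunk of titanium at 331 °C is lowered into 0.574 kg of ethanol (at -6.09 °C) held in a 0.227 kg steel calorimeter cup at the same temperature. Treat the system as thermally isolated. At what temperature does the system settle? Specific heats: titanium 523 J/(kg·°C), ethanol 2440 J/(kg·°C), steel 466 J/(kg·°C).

Heat gained plus heat lost sum to zero:
0.698·523·(T − 331) + 0.574·2440·(T − (-6.09)) + 0.227·466·(T − (-6.09)) = 0
365.05(T − 331) + 1400.6(T − (-6.09)) + 105.78(T − (-6.09)) = 0
(365.05 + 1400.6 + 105.78) T = 365.05·331 + 1400.6·(-6.09) + 105.78·(-6.09)
T ≈ 59.67 °C

T_f ≈ 59.7 °C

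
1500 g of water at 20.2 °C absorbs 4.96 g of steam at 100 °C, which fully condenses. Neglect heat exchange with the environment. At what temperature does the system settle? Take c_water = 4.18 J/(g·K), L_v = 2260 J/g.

Sum of m c ΔT and latent-heat terms is zero:
latent heat released on condensation: 4.96×2260 = 11210; condensed water 100 °C→T: 20.73(T − 100); original water: 6270(T − 20.2)
6290.7 T = 11210 + 2073.3 + 126654 = 139937
T ≈ 22.24 °C, under the boiling point, so the assumption holds.

T_f ≈ 22.2 °C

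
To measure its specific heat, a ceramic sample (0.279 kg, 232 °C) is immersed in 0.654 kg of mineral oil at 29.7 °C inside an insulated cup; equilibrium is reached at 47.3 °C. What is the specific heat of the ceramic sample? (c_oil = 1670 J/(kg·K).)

c ≈ 373 J/(kg·K)

Taking heat into each body as positive, Σ m c ΔT = 0:
0.279×c×(47.3 − 232) + 0.654×1670×(47.3 − 29.7) = 0
-51.53 c = -19222
c = -19222/-51.53 ≈ 373 J/(kg·K)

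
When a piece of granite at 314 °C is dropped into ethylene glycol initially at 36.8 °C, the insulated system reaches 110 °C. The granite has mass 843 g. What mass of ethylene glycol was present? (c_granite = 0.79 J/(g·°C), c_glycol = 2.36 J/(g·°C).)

Conservation of energy gives ΣQ = 0:
843×0.79×(110 − 314) + m×2.36×(110 − 36.8) = 0
172.75 m = 135858
m = 135858/172.75 ≈ 786.4 g

m ≈ 786 g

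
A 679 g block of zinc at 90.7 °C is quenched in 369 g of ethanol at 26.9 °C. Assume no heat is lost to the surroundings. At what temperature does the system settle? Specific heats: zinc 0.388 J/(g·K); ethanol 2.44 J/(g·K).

T_f ≈ 41.3 °C

Conservation of energy gives ΣQ = 0:
679×0.388×(T − 90.7) + 369×2.44×(T − 26.9) = 0
263.45(T − 90.7) + 900.36(T − 26.9) = 0
(263.45 + 900.36) T = 263.45×90.7 + 900.36×26.9
T ≈ 41.34 °C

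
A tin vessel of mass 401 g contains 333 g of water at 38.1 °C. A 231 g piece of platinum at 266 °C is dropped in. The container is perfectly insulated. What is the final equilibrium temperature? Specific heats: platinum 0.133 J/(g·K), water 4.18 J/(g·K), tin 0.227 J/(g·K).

T_f ≈ 42.7 °C

Let T be the final temperature. ΣQ_i = 0:
231·0.133·(T − 266) + 333·4.18·(T − 38.1) + 401·0.227·(T − 38.1) = 0
1513.7 T = 64673
T = 64673/1513.7 ≈ 42.73 °C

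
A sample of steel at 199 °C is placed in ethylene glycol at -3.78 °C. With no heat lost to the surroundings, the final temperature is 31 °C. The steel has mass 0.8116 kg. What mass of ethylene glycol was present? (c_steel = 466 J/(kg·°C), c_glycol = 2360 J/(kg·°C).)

m ≈ 0.774 kg

Setting the total heat transfer to zero:
0.8116·466·(31 − 199) + m·2360·(31 − (-3.78)) = 0
82081 m = 63539
m = 63539/82081 ≈ 0.7741 kg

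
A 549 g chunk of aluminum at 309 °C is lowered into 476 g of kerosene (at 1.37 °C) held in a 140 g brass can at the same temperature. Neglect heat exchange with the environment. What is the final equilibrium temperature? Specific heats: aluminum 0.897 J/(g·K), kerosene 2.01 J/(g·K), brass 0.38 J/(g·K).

T_f ≈ 102.2 °C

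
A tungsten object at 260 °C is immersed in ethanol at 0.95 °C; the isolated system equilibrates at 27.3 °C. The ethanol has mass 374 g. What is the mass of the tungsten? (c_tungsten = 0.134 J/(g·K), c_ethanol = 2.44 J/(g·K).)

m ≈ 771 g

Net heat exchanged in the isolated system is zero:
m·0.134·(27.3 − 260) + 374·2.44·(27.3 − 0.95) = 0
-31.18 m = -24046
m = -24046/-31.18 ≈ 771.2 g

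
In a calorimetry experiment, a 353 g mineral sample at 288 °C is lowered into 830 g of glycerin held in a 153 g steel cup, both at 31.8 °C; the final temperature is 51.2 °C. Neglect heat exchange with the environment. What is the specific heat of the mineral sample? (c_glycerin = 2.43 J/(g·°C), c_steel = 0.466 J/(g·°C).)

Let T be the final temperature. ΣQ_i = 0:
353·c·(51.2 − 288) + 830·2.43·(51.2 − 31.8) + 153·0.466·(51.2 − 31.8) = 0
-83590 c = -40511
c = -40511/-83590 ≈ 0.4846 J/(g·°C)

c ≈ 0.485 J/(g·°C)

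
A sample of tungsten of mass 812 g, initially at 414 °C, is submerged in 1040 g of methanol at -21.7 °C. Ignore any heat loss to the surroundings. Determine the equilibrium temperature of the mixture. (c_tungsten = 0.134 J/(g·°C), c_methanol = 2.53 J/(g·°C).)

Setting the total heat transfer to zero:
812*0.134*(T − 414) + 1040*2.53*(T − (-21.7)) = 0
108.81(T − 414) + 2631.2(T − (-21.7)) = 0
2740 T = -12051
T = -12051/2740 ≈ -4.40 °C

T_f ≈ -4.4 °C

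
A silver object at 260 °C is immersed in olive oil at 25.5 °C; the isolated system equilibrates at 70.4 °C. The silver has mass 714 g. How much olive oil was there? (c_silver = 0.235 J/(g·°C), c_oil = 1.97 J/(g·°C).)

m ≈ 360 g

Heat lost by the silver = heat gained by the oil:
714×0.235×(260 − 70.4) = m×1.97×(70.4 − 25.5)
88.45 m = 31813  ⇒  m ≈ 359.7 g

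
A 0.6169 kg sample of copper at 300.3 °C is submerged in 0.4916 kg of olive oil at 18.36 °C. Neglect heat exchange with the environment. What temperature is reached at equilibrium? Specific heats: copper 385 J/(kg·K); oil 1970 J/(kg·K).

T_f is the heat-capacity-weighted average of the initial temperatures:
T_f = (237.51*300.3 + 968.45*18.36) / (237.51 + 968.45)
    = 89104 / 1206 ≈ 73.89 °C

T_f ≈ 73.9 °C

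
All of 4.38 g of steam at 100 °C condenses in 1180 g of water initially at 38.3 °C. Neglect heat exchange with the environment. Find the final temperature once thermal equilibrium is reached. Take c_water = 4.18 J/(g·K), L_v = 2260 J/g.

Energy conservation, ΣQ = 0:
steam→water at 100 °C releases m L_v = 4.38·2260 = 9898.8
  condensed water 100 °C→T: 18.31(T − 100)
  original water: 4932.4(T − 38.3)
4950.7 T = 9898.8 + 1830.8 + 188911 = 200641
T ≈ 40.53 °C — below 100 °C, confirming all the steam condensed.

T_f ≈ 40.5 °C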